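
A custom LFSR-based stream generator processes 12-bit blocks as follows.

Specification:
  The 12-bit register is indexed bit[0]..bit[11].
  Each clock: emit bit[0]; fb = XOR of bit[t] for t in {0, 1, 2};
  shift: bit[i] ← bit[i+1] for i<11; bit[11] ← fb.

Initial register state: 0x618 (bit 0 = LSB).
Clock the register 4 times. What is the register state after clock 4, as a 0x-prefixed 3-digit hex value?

reg_0 = 0x618
clock 1: out=0, reg = 0x30C
clock 2: out=0, reg = 0x986
clock 3: out=0, reg = 0x4C3
clock 4: out=1, reg = 0x261

0x261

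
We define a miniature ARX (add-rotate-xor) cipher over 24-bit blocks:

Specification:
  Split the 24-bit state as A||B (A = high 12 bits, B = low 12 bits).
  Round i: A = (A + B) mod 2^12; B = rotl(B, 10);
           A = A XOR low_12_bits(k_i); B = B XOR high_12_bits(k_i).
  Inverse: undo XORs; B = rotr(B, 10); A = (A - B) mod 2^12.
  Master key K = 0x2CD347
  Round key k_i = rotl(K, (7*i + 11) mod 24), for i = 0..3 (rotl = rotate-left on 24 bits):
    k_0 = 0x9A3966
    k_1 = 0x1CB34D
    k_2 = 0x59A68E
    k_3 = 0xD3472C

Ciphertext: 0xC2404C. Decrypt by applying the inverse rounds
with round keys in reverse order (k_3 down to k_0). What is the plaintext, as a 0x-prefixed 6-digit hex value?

0x42A47E

s_0 = ciphertext = 0xC2404C
s_1 = InvRound(s_0, k_3) = 0x5255E3
s_2 = InvRound(s_1, k_2) = 0x1C71E4
s_3 = InvRound(s_2, k_1) = 0x1CE0BC
s_4 = InvRound(s_3, k_0) = 0x42A47E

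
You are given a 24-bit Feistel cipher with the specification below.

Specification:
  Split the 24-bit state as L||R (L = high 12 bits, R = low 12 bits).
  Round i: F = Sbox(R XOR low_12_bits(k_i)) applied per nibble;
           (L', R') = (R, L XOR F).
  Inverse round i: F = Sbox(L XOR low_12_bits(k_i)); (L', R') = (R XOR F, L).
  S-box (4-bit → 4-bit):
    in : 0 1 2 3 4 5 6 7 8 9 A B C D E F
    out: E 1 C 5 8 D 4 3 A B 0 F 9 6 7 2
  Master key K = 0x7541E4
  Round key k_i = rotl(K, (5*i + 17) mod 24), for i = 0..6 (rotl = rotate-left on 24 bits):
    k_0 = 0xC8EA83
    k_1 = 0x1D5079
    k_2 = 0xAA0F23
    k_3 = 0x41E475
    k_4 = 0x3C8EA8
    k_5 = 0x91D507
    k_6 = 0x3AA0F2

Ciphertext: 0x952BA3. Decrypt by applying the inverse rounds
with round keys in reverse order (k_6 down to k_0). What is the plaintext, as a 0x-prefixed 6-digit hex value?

0xA0A1B7

s_0 = ciphertext = 0x952BA3
s_1 = InvRound(s_0, k_6) = 0x0AD952
s_2 = InvRound(s_1, k_5) = 0x4520AD
s_3 = InvRound(s_2, k_4) = 0x08D452
s_4 = InvRound(s_3, k_3) = 0xC7808D
s_5 = InvRound(s_4, k_2) = 0x552C78
s_6 = InvRound(s_5, k_1) = 0x1B7552
s_7 = InvRound(s_6, k_0) = 0xA0A1B7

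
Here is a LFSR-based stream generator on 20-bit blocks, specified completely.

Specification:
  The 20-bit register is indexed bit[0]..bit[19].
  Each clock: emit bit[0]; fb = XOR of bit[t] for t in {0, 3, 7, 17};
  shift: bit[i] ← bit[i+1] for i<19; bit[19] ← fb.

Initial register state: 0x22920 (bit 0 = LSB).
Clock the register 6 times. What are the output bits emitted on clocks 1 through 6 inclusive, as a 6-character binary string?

000001

reg_0 = 0x22920
clock 1: out=0, reg = 0x91490
clock 2: out=0, reg = 0xC8A48
clock 3: out=0, reg = 0xE4524
clock 4: out=0, reg = 0xF2292
clock 5: out=0, reg = 0x79149
clock 6: out=1, reg = 0xBC8A4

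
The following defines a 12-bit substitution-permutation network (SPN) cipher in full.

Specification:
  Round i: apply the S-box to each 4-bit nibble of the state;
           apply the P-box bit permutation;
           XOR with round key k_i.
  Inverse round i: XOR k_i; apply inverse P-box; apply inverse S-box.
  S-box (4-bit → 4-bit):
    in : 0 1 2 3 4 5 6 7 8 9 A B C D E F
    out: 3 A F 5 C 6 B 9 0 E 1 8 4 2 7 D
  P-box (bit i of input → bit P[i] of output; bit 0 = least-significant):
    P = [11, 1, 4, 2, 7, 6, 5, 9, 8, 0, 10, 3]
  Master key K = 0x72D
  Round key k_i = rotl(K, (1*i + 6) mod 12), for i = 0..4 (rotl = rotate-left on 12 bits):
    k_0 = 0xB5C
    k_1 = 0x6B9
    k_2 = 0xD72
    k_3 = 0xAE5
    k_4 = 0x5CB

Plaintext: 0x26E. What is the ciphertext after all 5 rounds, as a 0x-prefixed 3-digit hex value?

s_0 = plaintext = 0x26E
s_1 = Round(s_0, k_0) = 0x487
s_2 = Round(s_1, k_1) = 0xAB5
s_3 = Round(s_2, k_2) = 0xE60
s_4 = Round(s_3, k_3) = 0x526
s_5 = Round(s_4, k_4) = 0xB2C

0xB2C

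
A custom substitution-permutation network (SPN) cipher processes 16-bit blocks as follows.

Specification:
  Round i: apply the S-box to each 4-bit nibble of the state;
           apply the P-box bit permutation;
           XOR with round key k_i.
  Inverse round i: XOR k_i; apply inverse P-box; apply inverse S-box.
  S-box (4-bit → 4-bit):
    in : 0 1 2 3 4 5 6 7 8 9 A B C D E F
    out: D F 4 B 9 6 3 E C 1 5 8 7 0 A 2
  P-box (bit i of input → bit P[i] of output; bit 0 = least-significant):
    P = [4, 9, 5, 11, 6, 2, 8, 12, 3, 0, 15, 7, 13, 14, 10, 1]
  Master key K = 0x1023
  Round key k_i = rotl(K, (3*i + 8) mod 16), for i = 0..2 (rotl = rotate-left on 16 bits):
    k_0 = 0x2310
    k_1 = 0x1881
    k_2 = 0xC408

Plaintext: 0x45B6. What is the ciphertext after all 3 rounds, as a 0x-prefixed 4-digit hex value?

s_0 = plaintext = 0x45B6
s_1 = Round(s_0, k_0) = 0x9103
s_2 = Round(s_1, k_1) = 0xA358
s_3 = Round(s_2, k_2) = 0xE9A5

0xE9A5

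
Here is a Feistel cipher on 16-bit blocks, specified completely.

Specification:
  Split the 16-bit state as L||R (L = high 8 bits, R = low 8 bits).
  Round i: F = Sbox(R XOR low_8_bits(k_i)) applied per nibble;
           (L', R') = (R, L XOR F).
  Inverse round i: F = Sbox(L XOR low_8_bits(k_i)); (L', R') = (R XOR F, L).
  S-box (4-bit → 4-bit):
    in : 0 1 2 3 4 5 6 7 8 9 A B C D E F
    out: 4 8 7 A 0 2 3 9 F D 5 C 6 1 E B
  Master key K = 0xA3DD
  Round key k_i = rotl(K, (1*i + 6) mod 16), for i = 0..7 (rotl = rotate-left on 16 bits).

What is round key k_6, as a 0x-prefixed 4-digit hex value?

K = 0xA3DD
k_0 = rotl(K, (1*0+6) mod 16) = rotl(K, 6) = 0xF768
k_1 = rotl(K, (1*1+6) mod 16) = rotl(K, 7) = 0xEED1
k_2 = rotl(K, (1*2+6) mod 16) = rotl(K, 8) = 0xDDA3
k_3 = rotl(K, (1*3+6) mod 16) = rotl(K, 9) = 0xBB47
k_4 = rotl(K, (1*4+6) mod 16) = rotl(K, 10) = 0x768F
k_5 = rotl(K, (1*5+6) mod 16) = rotl(K, 11) = 0xED1E
k_6 = rotl(K, (1*6+6) mod 16) = rotl(K, 12) = 0xDA3D

0xDA3D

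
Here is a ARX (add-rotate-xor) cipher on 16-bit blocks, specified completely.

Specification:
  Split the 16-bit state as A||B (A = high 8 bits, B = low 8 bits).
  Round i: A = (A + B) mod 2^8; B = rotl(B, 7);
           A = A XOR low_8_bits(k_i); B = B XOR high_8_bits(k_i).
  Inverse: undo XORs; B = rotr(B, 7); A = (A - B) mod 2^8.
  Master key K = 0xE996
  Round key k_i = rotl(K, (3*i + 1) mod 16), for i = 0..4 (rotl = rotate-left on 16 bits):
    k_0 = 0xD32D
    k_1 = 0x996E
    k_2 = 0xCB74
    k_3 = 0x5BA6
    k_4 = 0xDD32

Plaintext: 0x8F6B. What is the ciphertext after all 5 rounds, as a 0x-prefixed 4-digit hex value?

0xA7D7

s_0 = plaintext = 0x8F6B
s_1 = Round(s_0, k_0) = 0xD766
s_2 = Round(s_1, k_1) = 0x53AA
s_3 = Round(s_2, k_2) = 0x899E
s_4 = Round(s_3, k_3) = 0x8114
s_5 = Round(s_4, k_4) = 0xA7D7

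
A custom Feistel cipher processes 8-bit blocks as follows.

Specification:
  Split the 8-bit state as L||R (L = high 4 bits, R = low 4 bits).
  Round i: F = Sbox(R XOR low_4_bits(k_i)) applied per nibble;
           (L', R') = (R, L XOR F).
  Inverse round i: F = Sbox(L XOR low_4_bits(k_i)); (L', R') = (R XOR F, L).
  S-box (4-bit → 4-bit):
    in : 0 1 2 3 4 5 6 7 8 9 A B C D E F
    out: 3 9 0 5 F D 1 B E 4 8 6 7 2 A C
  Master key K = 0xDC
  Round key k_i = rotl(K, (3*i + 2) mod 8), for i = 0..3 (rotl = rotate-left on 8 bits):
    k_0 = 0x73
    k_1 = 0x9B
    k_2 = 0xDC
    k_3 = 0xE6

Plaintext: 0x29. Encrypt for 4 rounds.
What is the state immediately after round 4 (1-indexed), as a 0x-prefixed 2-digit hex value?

s_0 = plaintext = 0x29
s_1 = Round(s_0, k_0) = 0x9A
s_2 = Round(s_1, k_1) = 0xA0
s_3 = Round(s_2, k_2) = 0x0D
s_4 = Round(s_3, k_3) = 0xD6

0xD6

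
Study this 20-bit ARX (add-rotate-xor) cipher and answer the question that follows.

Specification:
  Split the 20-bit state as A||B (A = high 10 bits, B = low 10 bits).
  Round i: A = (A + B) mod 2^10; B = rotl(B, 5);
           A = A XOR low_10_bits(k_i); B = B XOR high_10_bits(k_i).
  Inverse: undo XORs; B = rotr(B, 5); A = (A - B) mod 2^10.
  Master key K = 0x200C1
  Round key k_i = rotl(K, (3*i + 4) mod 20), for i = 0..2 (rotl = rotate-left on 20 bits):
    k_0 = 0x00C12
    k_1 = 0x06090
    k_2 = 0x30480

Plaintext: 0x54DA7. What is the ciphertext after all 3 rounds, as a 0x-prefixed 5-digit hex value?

0x6972F

s_0 = plaintext = 0x54DA7
s_1 = Round(s_0, k_0) = 0xBA0EE
s_2 = Round(s_1, k_1) = 0xD19DF
s_3 = Round(s_2, k_2) = 0x6972F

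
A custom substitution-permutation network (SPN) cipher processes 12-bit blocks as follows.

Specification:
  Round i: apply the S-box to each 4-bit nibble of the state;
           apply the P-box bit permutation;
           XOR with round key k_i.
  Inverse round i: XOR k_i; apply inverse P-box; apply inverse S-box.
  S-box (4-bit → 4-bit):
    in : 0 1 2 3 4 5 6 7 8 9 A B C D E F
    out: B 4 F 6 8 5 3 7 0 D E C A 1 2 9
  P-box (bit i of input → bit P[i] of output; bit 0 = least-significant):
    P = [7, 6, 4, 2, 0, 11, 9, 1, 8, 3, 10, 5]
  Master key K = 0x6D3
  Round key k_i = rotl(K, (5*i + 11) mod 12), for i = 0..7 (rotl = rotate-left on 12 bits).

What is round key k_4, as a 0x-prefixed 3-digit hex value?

K = 0x6D3
k_0 = rotl(K, (5*0+11) mod 12) = rotl(K, 11) = 0xB69
k_1 = rotl(K, (5*1+11) mod 12) = rotl(K, 4) = 0xD36
k_2 = rotl(K, (5*2+11) mod 12) = rotl(K, 9) = 0x6DA
k_3 = rotl(K, (5*3+11) mod 12) = rotl(K, 2) = 0xB4D
k_4 = rotl(K, (5*4+11) mod 12) = rotl(K, 7) = 0x9B6

0x9B6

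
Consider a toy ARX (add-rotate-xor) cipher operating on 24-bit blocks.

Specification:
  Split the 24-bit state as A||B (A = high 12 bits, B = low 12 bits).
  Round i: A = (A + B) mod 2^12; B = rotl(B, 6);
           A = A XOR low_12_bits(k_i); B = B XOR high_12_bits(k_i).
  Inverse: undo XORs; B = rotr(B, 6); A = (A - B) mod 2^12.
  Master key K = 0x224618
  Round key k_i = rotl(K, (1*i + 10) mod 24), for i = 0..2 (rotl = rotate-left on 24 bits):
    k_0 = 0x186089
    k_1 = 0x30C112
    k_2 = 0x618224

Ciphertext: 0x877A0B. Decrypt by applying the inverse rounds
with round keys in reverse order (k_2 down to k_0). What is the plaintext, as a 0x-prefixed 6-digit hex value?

0xF6167A

s_0 = ciphertext = 0x877A0B
s_1 = InvRound(s_0, k_2) = 0x5634F0
s_2 = InvRound(s_1, k_1) = 0x552F1F
s_3 = InvRound(s_2, k_0) = 0xF6167A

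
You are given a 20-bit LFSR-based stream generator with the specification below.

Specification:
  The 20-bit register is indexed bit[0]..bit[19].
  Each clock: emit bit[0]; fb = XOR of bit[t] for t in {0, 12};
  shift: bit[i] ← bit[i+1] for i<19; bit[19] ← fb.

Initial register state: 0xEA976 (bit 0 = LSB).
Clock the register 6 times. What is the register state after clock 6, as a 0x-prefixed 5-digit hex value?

reg_0 = 0xEA976
clock 1: out=0, reg = 0x754BB
clock 2: out=1, reg = 0x3AA5D
clock 3: out=1, reg = 0x9D52E
clock 4: out=0, reg = 0xCEA97
clock 5: out=1, reg = 0xE754B
clock 6: out=1, reg = 0x73AA5

0x73AA5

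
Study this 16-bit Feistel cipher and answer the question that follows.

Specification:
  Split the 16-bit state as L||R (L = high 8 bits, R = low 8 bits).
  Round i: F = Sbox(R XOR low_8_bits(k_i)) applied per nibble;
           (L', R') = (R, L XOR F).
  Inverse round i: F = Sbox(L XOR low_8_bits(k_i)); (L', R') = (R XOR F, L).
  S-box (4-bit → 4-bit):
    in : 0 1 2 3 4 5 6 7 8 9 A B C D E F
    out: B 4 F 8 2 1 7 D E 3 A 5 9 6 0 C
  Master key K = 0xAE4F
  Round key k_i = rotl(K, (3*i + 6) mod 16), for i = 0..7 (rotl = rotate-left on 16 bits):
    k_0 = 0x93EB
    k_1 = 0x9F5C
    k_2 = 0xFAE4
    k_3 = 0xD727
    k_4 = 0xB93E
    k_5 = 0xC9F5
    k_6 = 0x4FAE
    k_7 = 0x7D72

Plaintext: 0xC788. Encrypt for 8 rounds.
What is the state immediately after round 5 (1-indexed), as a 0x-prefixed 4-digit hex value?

0x8A9F

s_0 = plaintext = 0xC788
s_1 = Round(s_0, k_0) = 0x88BF
s_2 = Round(s_1, k_1) = 0xBF80
s_3 = Round(s_2, k_2) = 0x80CD
s_4 = Round(s_3, k_3) = 0xCD8A
s_5 = Round(s_4, k_4) = 0x8A9F
s_6 = Round(s_5, k_5) = 0x9FF0
s_7 = Round(s_6, k_6) = 0xF08F
s_8 = Round(s_7, k_7) = 0x8F36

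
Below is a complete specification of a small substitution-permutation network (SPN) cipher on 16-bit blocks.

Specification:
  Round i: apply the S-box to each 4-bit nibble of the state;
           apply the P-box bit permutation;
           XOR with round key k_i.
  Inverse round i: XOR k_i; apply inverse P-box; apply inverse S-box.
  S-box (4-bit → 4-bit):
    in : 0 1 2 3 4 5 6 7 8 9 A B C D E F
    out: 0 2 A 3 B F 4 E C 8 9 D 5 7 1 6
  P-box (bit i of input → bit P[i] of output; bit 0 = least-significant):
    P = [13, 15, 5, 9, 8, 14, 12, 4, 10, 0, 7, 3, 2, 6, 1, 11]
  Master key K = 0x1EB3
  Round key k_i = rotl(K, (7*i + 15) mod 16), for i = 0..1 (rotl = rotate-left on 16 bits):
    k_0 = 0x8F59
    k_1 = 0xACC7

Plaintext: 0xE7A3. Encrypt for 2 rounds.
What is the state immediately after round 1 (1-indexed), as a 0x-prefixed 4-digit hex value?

0x2EC4

s_0 = plaintext = 0xE7A3
s_1 = Round(s_0, k_0) = 0x2EC4
s_2 = Round(s_1, k_1) = 0x1387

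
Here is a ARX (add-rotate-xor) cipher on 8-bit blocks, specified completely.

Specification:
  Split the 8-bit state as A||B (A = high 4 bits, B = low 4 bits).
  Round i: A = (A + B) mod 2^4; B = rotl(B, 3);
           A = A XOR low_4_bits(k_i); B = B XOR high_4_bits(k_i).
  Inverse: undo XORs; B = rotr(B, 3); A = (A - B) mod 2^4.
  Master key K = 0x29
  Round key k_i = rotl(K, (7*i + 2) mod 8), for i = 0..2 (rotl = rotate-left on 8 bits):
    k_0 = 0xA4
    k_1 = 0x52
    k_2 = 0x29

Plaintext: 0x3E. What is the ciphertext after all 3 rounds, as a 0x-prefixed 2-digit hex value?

s_0 = plaintext = 0x3E
s_1 = Round(s_0, k_0) = 0x5D
s_2 = Round(s_1, k_1) = 0x0B
s_3 = Round(s_2, k_2) = 0x2F

0x2F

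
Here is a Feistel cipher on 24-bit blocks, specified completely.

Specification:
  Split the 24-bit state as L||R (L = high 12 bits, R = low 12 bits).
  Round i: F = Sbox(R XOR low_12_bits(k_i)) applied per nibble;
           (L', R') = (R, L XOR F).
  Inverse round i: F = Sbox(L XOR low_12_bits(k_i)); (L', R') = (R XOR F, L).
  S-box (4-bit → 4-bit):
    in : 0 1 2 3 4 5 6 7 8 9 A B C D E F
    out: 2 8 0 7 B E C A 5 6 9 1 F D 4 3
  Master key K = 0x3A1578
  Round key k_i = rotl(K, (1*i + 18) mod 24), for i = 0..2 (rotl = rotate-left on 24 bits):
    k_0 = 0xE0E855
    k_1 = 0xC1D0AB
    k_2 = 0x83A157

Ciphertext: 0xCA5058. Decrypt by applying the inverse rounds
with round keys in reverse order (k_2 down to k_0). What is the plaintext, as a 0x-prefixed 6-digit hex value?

0xB42152

s_0 = ciphertext = 0xCA5058
s_1 = InvRound(s_0, k_2) = 0xD68CA5
s_2 = InvRound(s_1, k_1) = 0x152D68
s_3 = InvRound(s_2, k_0) = 0xB42152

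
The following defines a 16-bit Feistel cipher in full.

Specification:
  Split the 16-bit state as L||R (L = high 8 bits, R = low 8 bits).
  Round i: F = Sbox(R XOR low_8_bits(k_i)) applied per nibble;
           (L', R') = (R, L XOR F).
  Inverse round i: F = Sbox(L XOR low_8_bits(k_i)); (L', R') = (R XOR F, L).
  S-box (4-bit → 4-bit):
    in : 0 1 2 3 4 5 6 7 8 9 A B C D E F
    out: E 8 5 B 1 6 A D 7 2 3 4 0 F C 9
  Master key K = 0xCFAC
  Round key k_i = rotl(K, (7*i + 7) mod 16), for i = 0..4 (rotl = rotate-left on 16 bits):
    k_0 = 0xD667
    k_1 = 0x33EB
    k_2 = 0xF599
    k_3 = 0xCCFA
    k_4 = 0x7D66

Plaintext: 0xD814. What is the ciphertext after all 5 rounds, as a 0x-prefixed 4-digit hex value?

s_0 = plaintext = 0xD814
s_1 = Round(s_0, k_0) = 0x1403
s_2 = Round(s_1, k_1) = 0x03D3
s_3 = Round(s_2, k_2) = 0xD310
s_4 = Round(s_3, k_3) = 0x1010
s_5 = Round(s_4, k_4) = 0x10CA

0x10CA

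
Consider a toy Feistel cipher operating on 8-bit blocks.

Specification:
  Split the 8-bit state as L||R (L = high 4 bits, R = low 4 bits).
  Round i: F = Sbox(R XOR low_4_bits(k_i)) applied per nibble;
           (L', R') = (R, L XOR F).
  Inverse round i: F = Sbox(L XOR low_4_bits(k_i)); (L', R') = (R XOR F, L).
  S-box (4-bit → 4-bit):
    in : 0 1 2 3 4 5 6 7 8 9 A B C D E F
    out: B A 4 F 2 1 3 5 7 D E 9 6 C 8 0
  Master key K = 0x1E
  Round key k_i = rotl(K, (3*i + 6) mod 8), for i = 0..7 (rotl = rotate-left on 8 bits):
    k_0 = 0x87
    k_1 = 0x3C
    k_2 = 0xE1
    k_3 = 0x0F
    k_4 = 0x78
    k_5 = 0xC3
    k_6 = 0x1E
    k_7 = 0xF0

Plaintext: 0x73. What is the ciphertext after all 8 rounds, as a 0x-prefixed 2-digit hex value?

0x01

s_0 = plaintext = 0x73
s_1 = Round(s_0, k_0) = 0x35
s_2 = Round(s_1, k_1) = 0x5E
s_3 = Round(s_2, k_2) = 0xE5
s_4 = Round(s_3, k_3) = 0x50
s_5 = Round(s_4, k_4) = 0x02
s_6 = Round(s_5, k_5) = 0x2A
s_7 = Round(s_6, k_6) = 0xA0
s_8 = Round(s_7, k_7) = 0x01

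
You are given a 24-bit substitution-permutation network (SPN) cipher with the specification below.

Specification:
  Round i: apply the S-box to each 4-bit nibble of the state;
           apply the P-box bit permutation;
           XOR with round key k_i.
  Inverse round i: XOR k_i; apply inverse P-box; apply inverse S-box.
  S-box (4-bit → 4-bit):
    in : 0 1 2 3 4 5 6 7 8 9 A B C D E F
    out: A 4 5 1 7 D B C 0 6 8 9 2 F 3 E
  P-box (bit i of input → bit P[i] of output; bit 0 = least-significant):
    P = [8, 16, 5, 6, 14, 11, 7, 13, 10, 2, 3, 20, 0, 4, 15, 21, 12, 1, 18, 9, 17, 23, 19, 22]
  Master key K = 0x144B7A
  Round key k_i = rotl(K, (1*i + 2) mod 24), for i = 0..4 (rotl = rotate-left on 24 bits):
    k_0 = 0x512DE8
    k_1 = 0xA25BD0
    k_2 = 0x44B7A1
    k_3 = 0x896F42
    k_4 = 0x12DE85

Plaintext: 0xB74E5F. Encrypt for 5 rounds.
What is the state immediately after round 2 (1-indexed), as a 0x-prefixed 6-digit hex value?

0xBB4C22

s_0 = plaintext = 0xB74E5F
s_1 = Round(s_0, k_0) = 0x16CB1D
s_2 = Round(s_1, k_1) = 0xBB4C22
s_3 = Round(s_2, k_2) = 0x066414
s_4 = Round(s_3, k_3) = 0x6878FD
s_5 = Round(s_4, k_4) = 0xF17765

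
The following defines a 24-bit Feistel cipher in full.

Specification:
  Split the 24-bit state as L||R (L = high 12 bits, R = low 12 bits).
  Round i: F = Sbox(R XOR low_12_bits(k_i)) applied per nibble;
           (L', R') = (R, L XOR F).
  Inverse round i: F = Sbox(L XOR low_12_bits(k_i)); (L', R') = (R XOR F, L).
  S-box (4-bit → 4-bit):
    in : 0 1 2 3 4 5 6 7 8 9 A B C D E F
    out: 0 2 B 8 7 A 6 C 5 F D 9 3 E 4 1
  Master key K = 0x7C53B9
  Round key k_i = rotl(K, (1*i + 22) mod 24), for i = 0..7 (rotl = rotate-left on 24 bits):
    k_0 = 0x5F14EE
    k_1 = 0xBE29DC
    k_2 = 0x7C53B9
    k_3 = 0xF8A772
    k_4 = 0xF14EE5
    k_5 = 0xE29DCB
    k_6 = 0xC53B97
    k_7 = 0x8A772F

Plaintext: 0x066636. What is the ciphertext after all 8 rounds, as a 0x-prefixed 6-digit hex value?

s_0 = plaintext = 0x066636
s_1 = Round(s_0, k_0) = 0x636B83
s_2 = Round(s_1, k_1) = 0xB83D97
s_3 = Round(s_2, k_2) = 0xD97F37
s_4 = Round(s_3, k_3) = 0xF378ED
s_5 = Round(s_4, k_4) = 0x8ED932
s_6 = Round(s_5, k_5) = 0x932FF2
s_7 = Round(s_6, k_6) = 0xFF2E58
s_8 = Round(s_7, k_7) = 0xE5803E

0xE5803E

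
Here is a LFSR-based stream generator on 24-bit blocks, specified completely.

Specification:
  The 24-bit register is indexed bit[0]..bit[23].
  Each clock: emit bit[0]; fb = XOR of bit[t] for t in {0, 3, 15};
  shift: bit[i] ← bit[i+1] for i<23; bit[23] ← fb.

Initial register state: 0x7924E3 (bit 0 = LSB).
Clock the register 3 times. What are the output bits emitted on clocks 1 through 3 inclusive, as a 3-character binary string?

reg_0 = 0x7924E3
clock 1: out=1, reg = 0xBC9271
clock 2: out=1, reg = 0x5E4938
clock 3: out=0, reg = 0xAF249C

110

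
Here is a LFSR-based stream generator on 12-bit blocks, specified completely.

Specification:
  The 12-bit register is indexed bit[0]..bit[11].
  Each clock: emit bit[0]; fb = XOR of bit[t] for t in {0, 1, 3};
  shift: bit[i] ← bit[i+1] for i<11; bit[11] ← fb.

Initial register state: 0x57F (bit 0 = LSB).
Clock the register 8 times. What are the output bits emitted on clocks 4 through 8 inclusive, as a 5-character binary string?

reg_0 = 0x57F
clock 1: out=1, reg = 0xABF
clock 2: out=1, reg = 0xD5F
clock 3: out=1, reg = 0xEAF
clock 4: out=1, reg = 0xF57
clock 5: out=1, reg = 0x7AB
clock 6: out=1, reg = 0xBD5
clock 7: out=1, reg = 0xDEA
clock 8: out=0, reg = 0x6F5

11110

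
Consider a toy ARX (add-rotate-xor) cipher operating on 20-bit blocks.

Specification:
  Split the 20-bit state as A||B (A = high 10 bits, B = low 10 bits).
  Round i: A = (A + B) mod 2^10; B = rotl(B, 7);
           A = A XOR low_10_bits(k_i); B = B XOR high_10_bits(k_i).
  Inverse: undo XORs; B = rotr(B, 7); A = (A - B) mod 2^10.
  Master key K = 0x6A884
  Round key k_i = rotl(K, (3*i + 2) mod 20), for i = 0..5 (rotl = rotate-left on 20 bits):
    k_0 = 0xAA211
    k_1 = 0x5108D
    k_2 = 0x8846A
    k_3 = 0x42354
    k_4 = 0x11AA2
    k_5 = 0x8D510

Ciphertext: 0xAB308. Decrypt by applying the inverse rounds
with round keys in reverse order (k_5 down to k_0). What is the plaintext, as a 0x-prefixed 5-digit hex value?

s_0 = ciphertext = 0xAB308
s_1 = InvRound(s_0, k_5) = 0x749EA
s_2 = InvRound(s_1, k_4) = 0x83563
s_3 = InvRound(s_2, k_3) = 0x80758
s_4 = InvRound(s_3, k_2) = 0xA87CA
s_5 = InvRound(s_4, k_1) = 0x6DC75
s_6 = InvRound(s_5, k_0) = 0x2E6ED

0x2E6ED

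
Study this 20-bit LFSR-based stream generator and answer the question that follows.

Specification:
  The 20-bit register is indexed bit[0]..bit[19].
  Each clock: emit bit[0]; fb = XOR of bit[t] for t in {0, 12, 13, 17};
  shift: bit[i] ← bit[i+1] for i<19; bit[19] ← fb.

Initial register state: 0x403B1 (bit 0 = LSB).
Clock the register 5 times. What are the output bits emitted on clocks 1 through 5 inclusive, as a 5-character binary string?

reg_0 = 0x403B1
clock 1: out=1, reg = 0xA01D8
clock 2: out=0, reg = 0xD00EC
clock 3: out=0, reg = 0x68076
clock 4: out=0, reg = 0xB403B
clock 5: out=1, reg = 0x5A01D

10001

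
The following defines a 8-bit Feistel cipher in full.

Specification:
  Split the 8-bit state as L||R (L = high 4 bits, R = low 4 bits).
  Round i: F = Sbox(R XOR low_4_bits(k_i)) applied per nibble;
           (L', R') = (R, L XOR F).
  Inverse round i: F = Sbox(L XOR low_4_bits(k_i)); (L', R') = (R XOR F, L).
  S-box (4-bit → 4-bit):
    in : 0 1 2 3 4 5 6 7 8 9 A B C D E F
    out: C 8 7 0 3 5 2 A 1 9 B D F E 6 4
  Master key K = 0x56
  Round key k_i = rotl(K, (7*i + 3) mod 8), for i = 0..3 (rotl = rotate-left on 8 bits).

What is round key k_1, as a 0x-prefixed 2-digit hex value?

K = 0x56
k_0 = rotl(K, (7*0+3) mod 8) = rotl(K, 3) = 0xB2
k_1 = rotl(K, (7*1+3) mod 8) = rotl(K, 2) = 0x59

0x59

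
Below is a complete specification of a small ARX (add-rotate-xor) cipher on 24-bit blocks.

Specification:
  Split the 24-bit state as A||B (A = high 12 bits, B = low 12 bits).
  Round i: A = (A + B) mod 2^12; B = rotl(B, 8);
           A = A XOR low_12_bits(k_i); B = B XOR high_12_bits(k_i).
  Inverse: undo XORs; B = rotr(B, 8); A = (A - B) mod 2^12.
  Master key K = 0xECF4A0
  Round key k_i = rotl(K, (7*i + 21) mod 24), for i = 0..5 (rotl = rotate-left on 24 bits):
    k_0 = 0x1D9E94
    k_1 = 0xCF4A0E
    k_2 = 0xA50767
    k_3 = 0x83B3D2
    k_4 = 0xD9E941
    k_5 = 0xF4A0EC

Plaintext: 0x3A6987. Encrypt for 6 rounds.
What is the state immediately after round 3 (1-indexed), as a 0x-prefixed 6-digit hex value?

0x6E3A89

s_0 = plaintext = 0x3A6987
s_1 = Round(s_0, k_0) = 0x3B9641
s_2 = Round(s_1, k_1) = 0x3F4D90
s_3 = Round(s_2, k_2) = 0x6E3A89
s_4 = Round(s_3, k_3) = 0x2BE193
s_5 = Round(s_4, k_4) = 0xD10E87
s_6 = Round(s_5, k_5) = 0xB7B8A2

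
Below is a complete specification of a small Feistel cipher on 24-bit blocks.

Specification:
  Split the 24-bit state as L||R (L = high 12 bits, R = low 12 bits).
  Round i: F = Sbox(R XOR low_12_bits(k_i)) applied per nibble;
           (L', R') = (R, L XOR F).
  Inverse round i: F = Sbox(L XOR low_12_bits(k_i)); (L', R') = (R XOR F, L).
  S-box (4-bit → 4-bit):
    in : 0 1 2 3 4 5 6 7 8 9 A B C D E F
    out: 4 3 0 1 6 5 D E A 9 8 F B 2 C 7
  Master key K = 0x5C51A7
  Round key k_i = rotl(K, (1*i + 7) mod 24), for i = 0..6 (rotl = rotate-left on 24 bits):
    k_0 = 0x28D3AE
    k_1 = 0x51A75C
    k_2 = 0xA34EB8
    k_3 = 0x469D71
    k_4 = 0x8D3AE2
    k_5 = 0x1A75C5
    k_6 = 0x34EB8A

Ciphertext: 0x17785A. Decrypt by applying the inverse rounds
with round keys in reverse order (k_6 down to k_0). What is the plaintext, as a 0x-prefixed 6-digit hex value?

s_0 = ciphertext = 0x17785A
s_1 = InvRound(s_0, k_6) = 0x028177
s_2 = InvRound(s_1, k_5) = 0x4B5028
s_3 = InvRound(s_2, k_4) = 0xC764B5
s_4 = InvRound(s_3, k_3) = 0x7FBC76
s_5 = InvRound(s_4, k_2) = 0x5177FB
s_6 = InvRound(s_5, k_1) = 0x794517
s_7 = InvRound(s_6, k_0) = 0x30F794

0x30F794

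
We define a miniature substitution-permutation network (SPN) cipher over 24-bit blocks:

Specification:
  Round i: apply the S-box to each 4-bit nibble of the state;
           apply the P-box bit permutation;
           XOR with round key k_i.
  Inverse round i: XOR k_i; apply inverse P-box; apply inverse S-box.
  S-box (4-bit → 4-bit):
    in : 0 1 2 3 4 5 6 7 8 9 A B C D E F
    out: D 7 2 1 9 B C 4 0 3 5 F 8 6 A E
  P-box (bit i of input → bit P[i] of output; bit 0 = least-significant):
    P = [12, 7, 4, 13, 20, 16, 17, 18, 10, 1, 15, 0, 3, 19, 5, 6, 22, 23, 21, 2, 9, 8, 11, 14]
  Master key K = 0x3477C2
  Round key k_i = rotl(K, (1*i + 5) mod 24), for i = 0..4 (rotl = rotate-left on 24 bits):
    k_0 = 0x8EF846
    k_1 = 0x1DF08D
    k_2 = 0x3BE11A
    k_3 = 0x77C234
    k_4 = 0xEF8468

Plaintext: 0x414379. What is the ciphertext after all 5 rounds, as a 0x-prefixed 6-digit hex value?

s_0 = plaintext = 0x414379
s_1 = Round(s_0, k_0) = 0x6CAE8E
s_2 = Round(s_1, k_1) = 0x1D9822
s_3 = Round(s_2, k_2) = 0x92EA92
s_4 = Round(s_3, k_3) = 0xEE45F4
s_5 = Round(s_4, k_4) = 0x68F127

0x68F127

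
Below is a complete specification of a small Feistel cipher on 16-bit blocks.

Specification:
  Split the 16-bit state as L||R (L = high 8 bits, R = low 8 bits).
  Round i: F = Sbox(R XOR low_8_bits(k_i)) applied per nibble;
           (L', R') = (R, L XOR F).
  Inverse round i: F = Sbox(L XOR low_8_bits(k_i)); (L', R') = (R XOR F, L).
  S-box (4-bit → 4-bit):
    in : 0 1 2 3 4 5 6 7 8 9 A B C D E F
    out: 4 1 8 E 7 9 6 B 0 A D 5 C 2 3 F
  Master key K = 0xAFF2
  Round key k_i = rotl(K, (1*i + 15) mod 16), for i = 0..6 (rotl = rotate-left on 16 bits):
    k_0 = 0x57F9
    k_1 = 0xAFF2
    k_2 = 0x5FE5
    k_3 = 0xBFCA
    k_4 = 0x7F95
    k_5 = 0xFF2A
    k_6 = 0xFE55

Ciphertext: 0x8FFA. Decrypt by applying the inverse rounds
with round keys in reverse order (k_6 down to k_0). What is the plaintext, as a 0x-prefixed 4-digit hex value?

s_0 = ciphertext = 0x8FFA
s_1 = InvRound(s_0, k_6) = 0xD78F
s_2 = InvRound(s_1, k_5) = 0x7DD7
s_3 = InvRound(s_2, k_4) = 0xE77D
s_4 = InvRound(s_3, k_3) = 0xFFE7
s_5 = InvRound(s_4, k_2) = 0xFAFF
s_6 = InvRound(s_5, k_1) = 0xBFFA
s_7 = InvRound(s_6, k_0) = 0x8CBF

0x8CBF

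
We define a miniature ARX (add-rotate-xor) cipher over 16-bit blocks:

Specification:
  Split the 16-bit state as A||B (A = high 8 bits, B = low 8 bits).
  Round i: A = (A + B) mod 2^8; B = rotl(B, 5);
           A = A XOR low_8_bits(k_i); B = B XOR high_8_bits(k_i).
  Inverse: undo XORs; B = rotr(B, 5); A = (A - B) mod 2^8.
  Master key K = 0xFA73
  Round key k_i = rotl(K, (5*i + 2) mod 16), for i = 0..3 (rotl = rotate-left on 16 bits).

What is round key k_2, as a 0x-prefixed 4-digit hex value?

K = 0xFA73
k_0 = rotl(K, (5*0+2) mod 16) = rotl(K, 2) = 0xE9CF
k_1 = rotl(K, (5*1+2) mod 16) = rotl(K, 7) = 0x39FD
k_2 = rotl(K, (5*2+2) mod 16) = rotl(K, 12) = 0x3FA7

0x3FA7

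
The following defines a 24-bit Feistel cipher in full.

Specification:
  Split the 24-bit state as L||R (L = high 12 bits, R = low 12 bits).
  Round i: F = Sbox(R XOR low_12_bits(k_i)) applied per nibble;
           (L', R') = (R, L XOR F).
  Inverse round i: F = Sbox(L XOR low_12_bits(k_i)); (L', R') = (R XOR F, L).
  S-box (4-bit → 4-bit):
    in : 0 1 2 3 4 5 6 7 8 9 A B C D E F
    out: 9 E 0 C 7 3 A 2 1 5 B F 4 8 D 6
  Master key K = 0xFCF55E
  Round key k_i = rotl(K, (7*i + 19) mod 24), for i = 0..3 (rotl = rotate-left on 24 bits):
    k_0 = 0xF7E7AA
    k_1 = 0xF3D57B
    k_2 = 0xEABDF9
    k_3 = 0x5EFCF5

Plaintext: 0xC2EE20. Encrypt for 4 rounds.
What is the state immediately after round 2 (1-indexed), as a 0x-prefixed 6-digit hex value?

0x935A5D

s_0 = plaintext = 0xC2EE20
s_1 = Round(s_0, k_0) = 0xE20935
s_2 = Round(s_1, k_1) = 0x935A5D
s_3 = Round(s_2, k_2) = 0xA5DB82
s_4 = Round(s_3, k_3) = 0xB8287F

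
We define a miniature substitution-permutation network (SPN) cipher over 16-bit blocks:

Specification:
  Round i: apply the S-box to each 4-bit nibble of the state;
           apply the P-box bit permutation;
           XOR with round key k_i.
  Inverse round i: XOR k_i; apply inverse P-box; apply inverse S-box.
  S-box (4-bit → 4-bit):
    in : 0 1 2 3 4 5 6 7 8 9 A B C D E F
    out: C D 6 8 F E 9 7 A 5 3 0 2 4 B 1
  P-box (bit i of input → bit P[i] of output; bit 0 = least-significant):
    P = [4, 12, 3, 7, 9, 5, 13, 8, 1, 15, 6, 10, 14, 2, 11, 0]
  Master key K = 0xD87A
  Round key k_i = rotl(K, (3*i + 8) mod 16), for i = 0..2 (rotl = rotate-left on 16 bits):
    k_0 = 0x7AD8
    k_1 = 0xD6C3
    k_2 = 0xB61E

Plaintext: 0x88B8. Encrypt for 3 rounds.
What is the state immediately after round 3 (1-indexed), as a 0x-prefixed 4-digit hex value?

s_0 = plaintext = 0x88B8
s_1 = Round(s_0, k_0) = 0xEE5D
s_2 = Round(s_1, k_1) = 0x33EC
s_3 = Round(s_2, k_2) = 0xA13F

0xA13F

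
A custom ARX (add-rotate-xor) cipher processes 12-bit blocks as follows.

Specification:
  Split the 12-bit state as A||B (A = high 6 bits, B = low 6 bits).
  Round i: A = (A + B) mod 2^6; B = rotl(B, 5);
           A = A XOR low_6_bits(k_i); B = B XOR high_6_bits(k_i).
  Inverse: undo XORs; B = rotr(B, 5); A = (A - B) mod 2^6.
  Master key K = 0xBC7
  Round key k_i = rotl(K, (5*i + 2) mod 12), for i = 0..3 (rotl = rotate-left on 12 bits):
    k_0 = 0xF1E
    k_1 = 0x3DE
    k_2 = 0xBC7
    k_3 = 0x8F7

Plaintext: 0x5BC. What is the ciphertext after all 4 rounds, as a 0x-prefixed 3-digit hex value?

0x7B3

s_0 = plaintext = 0x5BC
s_1 = Round(s_0, k_0) = 0x322
s_2 = Round(s_1, k_1) = 0xC1E
s_3 = Round(s_2, k_2) = 0x260
s_4 = Round(s_3, k_3) = 0x7B3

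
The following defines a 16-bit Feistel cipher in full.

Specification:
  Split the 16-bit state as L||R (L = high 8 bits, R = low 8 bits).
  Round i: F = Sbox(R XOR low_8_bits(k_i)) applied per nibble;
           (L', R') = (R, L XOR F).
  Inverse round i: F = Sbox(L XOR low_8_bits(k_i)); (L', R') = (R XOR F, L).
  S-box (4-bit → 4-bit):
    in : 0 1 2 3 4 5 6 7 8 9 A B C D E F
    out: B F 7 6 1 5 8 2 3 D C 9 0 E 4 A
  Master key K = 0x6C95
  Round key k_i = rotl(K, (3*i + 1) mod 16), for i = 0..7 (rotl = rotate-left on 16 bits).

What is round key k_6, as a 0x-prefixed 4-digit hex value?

K = 0x6C95
k_0 = rotl(K, (3*0+1) mod 16) = rotl(K, 1) = 0xD92A
k_1 = rotl(K, (3*1+1) mod 16) = rotl(K, 4) = 0xC956
k_2 = rotl(K, (3*2+1) mod 16) = rotl(K, 7) = 0x4AB6
k_3 = rotl(K, (3*3+1) mod 16) = rotl(K, 10) = 0x55B2
k_4 = rotl(K, (3*4+1) mod 16) = rotl(K, 13) = 0xAD92
k_5 = rotl(K, (3*5+1) mod 16) = rotl(K, 0) = 0x6C95
k_6 = rotl(K, (3*6+1) mod 16) = rotl(K, 3) = 0x64AB

0x64AB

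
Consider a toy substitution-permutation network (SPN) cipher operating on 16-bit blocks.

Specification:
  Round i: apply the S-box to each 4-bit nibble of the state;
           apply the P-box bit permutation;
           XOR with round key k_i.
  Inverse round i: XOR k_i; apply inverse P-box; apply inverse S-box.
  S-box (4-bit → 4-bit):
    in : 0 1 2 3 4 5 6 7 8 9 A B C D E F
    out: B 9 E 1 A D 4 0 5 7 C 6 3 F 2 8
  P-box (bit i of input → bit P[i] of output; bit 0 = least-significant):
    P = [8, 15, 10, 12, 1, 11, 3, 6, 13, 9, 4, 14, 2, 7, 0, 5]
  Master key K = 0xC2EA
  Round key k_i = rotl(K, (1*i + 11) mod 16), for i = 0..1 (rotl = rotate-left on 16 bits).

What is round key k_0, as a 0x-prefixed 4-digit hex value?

K = 0xC2EA
k_0 = rotl(K, (1*0+11) mod 16) = rotl(K, 11) = 0x5617

0x5617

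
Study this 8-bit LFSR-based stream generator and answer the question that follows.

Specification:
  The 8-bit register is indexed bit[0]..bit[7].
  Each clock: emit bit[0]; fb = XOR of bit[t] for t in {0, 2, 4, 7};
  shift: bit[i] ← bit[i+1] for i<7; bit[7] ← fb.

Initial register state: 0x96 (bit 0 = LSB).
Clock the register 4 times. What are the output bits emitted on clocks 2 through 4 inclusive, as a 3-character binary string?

110

reg_0 = 0x96
clock 1: out=0, reg = 0xCB
clock 2: out=1, reg = 0x65
clock 3: out=1, reg = 0x32
clock 4: out=0, reg = 0x99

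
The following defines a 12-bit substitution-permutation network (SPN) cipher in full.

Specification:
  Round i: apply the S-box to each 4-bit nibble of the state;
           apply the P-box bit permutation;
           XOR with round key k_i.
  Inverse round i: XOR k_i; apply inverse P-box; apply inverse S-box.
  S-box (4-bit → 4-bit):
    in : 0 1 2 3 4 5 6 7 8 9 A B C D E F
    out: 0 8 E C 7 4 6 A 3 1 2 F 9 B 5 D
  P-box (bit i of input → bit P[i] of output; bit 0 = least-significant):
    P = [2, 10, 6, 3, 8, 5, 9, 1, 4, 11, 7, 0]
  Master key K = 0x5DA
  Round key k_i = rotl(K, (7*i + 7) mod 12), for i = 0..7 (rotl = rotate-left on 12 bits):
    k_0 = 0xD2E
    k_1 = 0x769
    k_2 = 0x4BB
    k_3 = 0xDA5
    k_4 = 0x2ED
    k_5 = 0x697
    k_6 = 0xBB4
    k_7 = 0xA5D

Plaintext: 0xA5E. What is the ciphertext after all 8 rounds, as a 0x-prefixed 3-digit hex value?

s_0 = plaintext = 0xA5E
s_1 = Round(s_0, k_0) = 0x76A
s_2 = Round(s_1, k_1) = 0x948
s_3 = Round(s_2, k_2) = 0x38F
s_4 = Round(s_3, k_3) = 0xC48
s_5 = Round(s_4, k_4) = 0x5D8
s_6 = Round(s_5, k_5) = 0x331
s_7 = Round(s_6, k_6) = 0x93F
s_8 = Round(s_7, k_7) = 0x803

0x803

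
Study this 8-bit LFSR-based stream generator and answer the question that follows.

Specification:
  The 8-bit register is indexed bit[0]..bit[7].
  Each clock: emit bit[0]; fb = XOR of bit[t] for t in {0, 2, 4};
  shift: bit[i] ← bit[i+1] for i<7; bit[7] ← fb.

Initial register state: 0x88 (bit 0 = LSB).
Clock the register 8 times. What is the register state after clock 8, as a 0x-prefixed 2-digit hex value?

reg_0 = 0x88
clock 1: out=0, reg = 0x44
clock 2: out=0, reg = 0xA2
clock 3: out=0, reg = 0x51
clock 4: out=1, reg = 0x28
clock 5: out=0, reg = 0x14
clock 6: out=0, reg = 0x0A
clock 7: out=0, reg = 0x05
clock 8: out=1, reg = 0x02

0x02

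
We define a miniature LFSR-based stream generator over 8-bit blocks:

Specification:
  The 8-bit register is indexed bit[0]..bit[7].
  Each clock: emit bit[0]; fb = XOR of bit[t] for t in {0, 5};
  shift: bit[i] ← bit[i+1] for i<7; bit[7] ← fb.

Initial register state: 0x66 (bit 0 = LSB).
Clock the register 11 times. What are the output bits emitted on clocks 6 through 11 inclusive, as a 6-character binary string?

reg_0 = 0x66
clock 1: out=0, reg = 0xB3
clock 2: out=1, reg = 0x59
clock 3: out=1, reg = 0xAC
clock 4: out=0, reg = 0xD6
clock 5: out=0, reg = 0x6B
clock 6: out=1, reg = 0x35
clock 7: out=1, reg = 0x1A
clock 8: out=0, reg = 0x0D
clock 9: out=1, reg = 0x86
clock 10: out=0, reg = 0x43
clock 11: out=1, reg = 0xA1

110101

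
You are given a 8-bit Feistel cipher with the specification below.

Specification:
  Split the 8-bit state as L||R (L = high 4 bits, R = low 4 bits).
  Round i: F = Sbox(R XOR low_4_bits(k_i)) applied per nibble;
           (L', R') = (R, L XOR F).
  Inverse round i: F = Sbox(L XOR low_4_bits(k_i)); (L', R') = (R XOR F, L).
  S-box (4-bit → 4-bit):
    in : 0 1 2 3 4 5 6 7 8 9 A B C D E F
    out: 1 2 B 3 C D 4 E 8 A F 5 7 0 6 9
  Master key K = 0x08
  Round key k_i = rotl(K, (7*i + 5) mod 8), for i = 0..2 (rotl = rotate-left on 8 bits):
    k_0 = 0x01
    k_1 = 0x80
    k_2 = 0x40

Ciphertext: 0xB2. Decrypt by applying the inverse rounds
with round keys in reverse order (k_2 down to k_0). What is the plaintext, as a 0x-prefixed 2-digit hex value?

0xB5

s_0 = ciphertext = 0xB2
s_1 = InvRound(s_0, k_2) = 0x7B
s_2 = InvRound(s_1, k_1) = 0x57
s_3 = InvRound(s_2, k_0) = 0xB5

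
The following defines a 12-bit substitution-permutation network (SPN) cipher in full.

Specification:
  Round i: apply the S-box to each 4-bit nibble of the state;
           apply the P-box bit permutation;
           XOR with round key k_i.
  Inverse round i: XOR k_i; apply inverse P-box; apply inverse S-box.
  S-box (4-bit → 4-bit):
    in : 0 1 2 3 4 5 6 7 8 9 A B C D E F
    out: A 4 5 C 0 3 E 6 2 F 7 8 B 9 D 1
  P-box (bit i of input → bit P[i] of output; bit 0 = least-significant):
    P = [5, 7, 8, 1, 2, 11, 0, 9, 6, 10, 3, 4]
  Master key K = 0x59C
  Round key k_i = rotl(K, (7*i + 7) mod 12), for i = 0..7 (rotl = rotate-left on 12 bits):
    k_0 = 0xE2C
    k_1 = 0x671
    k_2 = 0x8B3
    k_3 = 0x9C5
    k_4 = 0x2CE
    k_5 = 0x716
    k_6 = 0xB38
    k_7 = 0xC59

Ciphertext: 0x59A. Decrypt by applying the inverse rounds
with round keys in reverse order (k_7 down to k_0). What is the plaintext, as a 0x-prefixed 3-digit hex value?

s_0 = ciphertext = 0x59A
s_1 = InvRound(s_0, k_7) = 0xF76
s_2 = InvRound(s_1, k_6) = 0xAFB
s_3 = InvRound(s_2, k_5) = 0xAAA
s_4 = InvRound(s_3, k_4) = 0xF5F
s_5 = InvRound(s_4, k_3) = 0x6B0
s_6 = InvRound(s_5, k_2) = 0x86B
s_7 = InvRound(s_6, k_1) = 0x60B
s_8 = InvRound(s_7, k_0) = 0x4AD

0x4AD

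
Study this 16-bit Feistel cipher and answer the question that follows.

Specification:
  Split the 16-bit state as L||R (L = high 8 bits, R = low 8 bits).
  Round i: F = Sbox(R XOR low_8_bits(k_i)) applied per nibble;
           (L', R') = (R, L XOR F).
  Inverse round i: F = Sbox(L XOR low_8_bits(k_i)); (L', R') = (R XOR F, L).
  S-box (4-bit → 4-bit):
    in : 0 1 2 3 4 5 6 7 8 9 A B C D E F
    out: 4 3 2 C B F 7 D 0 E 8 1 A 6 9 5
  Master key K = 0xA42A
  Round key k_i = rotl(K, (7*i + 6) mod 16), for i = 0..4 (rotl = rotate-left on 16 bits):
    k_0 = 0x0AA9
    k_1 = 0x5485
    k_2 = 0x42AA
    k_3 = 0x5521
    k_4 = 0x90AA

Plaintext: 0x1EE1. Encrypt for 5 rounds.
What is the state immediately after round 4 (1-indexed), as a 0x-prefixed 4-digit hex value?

0xD69D

s_0 = plaintext = 0x1EE1
s_1 = Round(s_0, k_0) = 0xE1AE
s_2 = Round(s_1, k_1) = 0xAEC0
s_3 = Round(s_2, k_2) = 0xC0D6
s_4 = Round(s_3, k_3) = 0xD69D
s_5 = Round(s_4, k_4) = 0x9D1B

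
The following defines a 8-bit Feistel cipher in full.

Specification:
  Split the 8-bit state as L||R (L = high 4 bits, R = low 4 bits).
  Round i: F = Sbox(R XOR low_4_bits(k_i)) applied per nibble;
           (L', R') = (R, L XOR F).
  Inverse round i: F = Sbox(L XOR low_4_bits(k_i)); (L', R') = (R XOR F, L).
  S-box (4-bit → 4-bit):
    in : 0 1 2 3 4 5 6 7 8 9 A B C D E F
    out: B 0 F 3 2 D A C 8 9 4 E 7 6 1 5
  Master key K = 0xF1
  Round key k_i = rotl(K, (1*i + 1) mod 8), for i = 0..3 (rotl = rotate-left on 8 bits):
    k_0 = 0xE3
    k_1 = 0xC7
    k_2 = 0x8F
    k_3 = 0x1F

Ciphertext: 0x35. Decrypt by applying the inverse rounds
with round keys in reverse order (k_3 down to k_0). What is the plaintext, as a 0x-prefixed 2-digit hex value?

s_0 = ciphertext = 0x35
s_1 = InvRound(s_0, k_3) = 0x23
s_2 = InvRound(s_1, k_2) = 0x52
s_3 = InvRound(s_2, k_1) = 0xD5
s_4 = InvRound(s_3, k_0) = 0x4D

0x4D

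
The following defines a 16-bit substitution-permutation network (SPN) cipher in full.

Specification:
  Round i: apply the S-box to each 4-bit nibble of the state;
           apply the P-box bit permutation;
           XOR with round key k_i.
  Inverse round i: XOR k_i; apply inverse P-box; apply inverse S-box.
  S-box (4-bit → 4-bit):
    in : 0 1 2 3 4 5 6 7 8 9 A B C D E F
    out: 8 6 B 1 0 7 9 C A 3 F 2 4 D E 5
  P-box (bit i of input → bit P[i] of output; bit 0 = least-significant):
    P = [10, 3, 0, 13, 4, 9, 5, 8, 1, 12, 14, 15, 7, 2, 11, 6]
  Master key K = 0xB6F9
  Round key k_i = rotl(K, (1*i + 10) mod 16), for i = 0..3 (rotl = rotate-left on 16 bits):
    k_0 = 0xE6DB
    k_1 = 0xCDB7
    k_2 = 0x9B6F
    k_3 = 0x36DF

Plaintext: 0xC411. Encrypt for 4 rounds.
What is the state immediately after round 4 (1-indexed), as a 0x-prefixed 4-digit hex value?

s_0 = plaintext = 0xC411
s_1 = Round(s_0, k_0) = 0xECF2
s_2 = Round(s_1, k_1) = 0xA1CB
s_3 = Round(s_2, k_2) = 0xC383
s_4 = Round(s_3, k_3) = 0x39DD

0x39DD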